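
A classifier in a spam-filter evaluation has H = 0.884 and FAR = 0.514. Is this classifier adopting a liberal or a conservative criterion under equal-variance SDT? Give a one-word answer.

z(H) = 1.195, z(FA) = 0.035
c = −½·(z(H) + z(FA)) = -0.615
c < 0 → liberal criterion (biased toward responding “yes”).

liberal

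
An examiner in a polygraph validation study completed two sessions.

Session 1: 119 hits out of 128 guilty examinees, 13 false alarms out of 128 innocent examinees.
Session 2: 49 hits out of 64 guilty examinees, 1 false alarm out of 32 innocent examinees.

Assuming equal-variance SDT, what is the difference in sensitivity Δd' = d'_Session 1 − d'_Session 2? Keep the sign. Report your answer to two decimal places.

Δd' = 0.16

Session 1: z(0.9297) = 1.474, z(0.1016) = -1.272, d' = 2.746
Session 2: z(0.7656) = 0.724, z(0.0312) = -1.863, d' = 2.587
Δd' = d'_Session 1 − d'_Session 2 = 2.746 − 2.587 = 0.159
Session 1 has the higher sensitivity.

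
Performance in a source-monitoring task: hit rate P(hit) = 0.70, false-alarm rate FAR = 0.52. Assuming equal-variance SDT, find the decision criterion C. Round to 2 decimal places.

z(H) = z(0.70) = 0.5244
z(FA) = z(0.52) = 0.0502
c = −½·[z(H) + z(FA)] = −0.5 × (0.5244 + 0.0502) = -0.2873

C = -0.29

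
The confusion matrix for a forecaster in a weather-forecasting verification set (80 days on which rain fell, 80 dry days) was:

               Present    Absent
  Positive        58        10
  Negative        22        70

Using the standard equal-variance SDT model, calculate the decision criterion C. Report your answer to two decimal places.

C = 0.28

H = 58/80 = 0.7250
FA = 10/80 = 0.1250
z(H) = z(0.7250) = 0.598
z(FA) = z(0.1250) = -1.150
c = −½·[z(H) + z(FA)] = −0.5 × (0.598 + (-1.150)) = 0.276
c > 0: the forecaster has a conservative response bias.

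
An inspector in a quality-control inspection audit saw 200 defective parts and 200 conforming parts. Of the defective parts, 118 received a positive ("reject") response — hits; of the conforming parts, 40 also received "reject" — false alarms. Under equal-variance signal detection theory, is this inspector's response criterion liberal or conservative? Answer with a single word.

z(H) = 0.228, z(FA) = -0.842
c = −½·(z(H) + z(FA)) = 0.307
c > 0 → conservative criterion (biased toward responding “no”).

conservative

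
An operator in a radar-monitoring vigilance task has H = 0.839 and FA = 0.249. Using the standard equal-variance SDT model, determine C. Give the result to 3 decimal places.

z(H) = 0.9904
z(FA) = -0.6776
c = −½·[z(H) + z(FA)] = −0.5 × (0.9904 + (-0.6776)) = -0.1564

C = -0.156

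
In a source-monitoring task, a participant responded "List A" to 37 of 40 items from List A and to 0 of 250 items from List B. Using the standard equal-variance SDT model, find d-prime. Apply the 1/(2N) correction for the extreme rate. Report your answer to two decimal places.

d-prime = 4.32

The false-alarm rate is 0/250 = 0, so apply the 1/(2N) correction: FA → 1/(2·250) = 0.00200.
z(H) = z(0.92500) = 1.440
z(FA) = z(0.00200) = -2.878
d' = 1.440 − (-2.878) = 4.318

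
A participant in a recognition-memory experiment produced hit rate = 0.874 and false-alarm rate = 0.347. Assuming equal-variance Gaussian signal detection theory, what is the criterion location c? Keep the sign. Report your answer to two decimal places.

Φ⁻¹(H) = Φ⁻¹(0.874) = 1.146
Φ⁻¹(FA) = Φ⁻¹(0.347) = -0.393
c = −½·[z(H) + z(FA)] = −0.5 × (1.146 + (-0.393)) = -0.3765

c = -0.38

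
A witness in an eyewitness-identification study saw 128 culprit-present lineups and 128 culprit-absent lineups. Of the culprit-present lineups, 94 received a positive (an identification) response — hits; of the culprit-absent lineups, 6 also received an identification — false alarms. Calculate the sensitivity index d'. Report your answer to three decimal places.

H = 94/128 = 0.7344
FA = 6/128 = 0.0469
z(H) = 0.6262
z(FA) = -1.6757
d' = z(H) − z(FA) = 0.6262 − (-1.6757) = 2.3019

d' = 2.302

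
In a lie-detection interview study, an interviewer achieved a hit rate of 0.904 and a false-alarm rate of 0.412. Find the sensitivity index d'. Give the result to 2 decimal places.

d' = 1.53

z(0.904) = 1.305, z(0.412) = -0.222
d' = z(H) − z(FA) = 1.305 − (-0.222) = 1.527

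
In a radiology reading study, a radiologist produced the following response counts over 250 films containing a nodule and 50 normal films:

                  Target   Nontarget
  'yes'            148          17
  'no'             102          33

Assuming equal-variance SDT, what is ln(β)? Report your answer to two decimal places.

ln β = 0.06

H = 148/250 = 0.5920
FA = 17/50 = 0.3400
Φ⁻¹(0.5920) = 0.233, Φ⁻¹(0.3400) = -0.412
ln β = −½·[z(H)² − z(FA)²] = −0.5 × (0.054 − 0.170) = 0.058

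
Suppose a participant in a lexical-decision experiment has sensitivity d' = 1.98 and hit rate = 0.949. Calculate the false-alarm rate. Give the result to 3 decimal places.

z(hit rate) = z(0.949) = 1.6352
z(FA) = z(H) − d' = 1.6352 − 1.98 = -0.3448
false-alarm rate = Φ(-0.3448) = 0.3651

false-alarm rate = 0.365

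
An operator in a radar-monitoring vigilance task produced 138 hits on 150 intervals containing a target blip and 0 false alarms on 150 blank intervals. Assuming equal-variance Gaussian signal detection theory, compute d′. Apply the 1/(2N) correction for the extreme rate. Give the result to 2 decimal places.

d′ = 4.12

The false-alarm rate is 0/150 = 0, so apply the 1/(2N) correction: FA → 1/(2·150) = 0.00333.
z(H) = z(0.92000) = 1.405
z(FA) = z(0.00333) = -2.713
d' = 1.405 − (-2.713) = 4.118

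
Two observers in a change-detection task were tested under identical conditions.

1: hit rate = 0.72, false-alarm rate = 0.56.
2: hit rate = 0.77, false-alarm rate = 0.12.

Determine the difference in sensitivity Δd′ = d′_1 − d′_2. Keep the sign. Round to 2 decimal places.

1: z(0.72) = 0.583, z(0.56) = 0.151, d' = 0.432
2: z(0.77) = 0.739, z(0.12) = -1.175, d' = 1.914
Δd' = d'_1 − d'_2 = 0.432 − 1.914 = -1.482
2 has the higher sensitivity.

Δd′ = -1.48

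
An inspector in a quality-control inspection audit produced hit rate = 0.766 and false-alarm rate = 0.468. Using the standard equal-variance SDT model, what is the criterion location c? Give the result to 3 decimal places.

c = -0.323

Φ⁻¹(0.766) = 0.7257, Φ⁻¹(0.468) = -0.0803
c = −½·[z(H) + z(FA)] = −0.5 × (0.7257 + (-0.0803)) = -0.3227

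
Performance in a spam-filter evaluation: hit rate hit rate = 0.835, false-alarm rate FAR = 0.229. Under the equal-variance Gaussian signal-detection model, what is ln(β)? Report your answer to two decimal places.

ln β = -0.20

z(H) = z(0.835) = 0.974
z(FA) = z(0.229) = -0.742
ln β = −½·[z(H)² − z(FA)²] = −0.5 × (0.949 − 0.551) = -0.199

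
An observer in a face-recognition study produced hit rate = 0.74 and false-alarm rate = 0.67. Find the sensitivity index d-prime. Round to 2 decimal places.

d-prime = 0.20

z(0.74) = 0.6433, z(0.67) = 0.4399
d' = z(H) − z(FA) = 0.6433 − 0.4399 = 0.2034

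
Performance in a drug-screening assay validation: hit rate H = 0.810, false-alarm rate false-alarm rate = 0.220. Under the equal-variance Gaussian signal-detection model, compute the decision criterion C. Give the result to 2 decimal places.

z(H) = 0.8779
z(FA) = -0.7722
c = −½·[z(H) + z(FA)] = −0.5 × (0.8779 + (-0.7722)) = -0.05285

C = -0.05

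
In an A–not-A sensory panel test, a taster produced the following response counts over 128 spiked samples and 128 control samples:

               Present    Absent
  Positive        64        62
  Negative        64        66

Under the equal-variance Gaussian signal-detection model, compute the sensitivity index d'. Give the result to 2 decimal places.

H = 64/128 = 0.5000
FA = 62/128 = 0.4844
Φ⁻¹(H) = Φ⁻¹(0.5000) = 0.000
Φ⁻¹(FA) = Φ⁻¹(0.4844) = -0.039
d' = z(H) − z(FA) = 0.000 − (-0.039) = 0.039

d' = 0.04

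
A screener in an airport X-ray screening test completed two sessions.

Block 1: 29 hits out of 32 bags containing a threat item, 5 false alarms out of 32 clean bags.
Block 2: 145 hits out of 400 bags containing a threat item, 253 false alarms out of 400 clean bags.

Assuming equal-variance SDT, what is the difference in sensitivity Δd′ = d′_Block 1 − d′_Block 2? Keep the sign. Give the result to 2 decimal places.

Block 1: z(0.9062) = 1.318, z(0.1562) = -1.010, d' = 2.328
Block 2: z(0.3625) = -0.352, z(0.6325) = 0.338, d' = -0.690
Δd' = d'_Block 1 − d'_Block 2 = 2.328 − (-0.690) = 3.018
Block 1 has the higher sensitivity.

Δd′ = 3.02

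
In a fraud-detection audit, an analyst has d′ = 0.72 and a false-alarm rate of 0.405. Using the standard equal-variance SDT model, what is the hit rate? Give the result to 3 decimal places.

z(false-alarm rate) = z(0.405) = -0.2404
z(H) = z(FA) + d' = -0.2404 + 0.72 = 0.4796
hit rate = Φ(0.4796) = 0.6842

hit rate = 0.684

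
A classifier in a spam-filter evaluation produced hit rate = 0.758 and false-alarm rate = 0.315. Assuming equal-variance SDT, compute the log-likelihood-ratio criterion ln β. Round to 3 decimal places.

ln β = -0.129

z(H) = 0.6999
z(FA) = -0.4817
ln β = −½·[z(H)² − z(FA)²] = −0.5 × (0.4899 − 0.2320) = -0.12895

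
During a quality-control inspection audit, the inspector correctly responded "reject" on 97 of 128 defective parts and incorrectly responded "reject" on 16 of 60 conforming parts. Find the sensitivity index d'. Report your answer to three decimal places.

d' = 1.322

H = 97/128 = 0.7578
FA = 16/60 = 0.2667
z(H) = z(0.7578) = 0.6992
z(FA) = z(0.2667) = -0.6228
d' = z(H) − z(FA) = 0.6992 − (-0.6228) = 1.3220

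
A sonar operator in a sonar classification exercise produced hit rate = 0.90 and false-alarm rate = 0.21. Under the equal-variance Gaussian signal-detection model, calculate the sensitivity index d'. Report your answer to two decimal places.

z(H) = z(0.90) = 1.2816
z(FA) = z(0.21) = -0.8064
d' = z(H) − z(FA) = 1.2816 − (-0.8064) = 2.0880

d' = 2.09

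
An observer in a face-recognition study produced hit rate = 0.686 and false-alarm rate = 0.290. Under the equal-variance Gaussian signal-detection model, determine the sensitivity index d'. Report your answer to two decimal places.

z(H) = z(0.686) = 0.4845
z(FA) = z(0.290) = -0.5534
d' = z(H) − z(FA) = 0.4845 − (-0.5534) = 1.0379

d' = 1.04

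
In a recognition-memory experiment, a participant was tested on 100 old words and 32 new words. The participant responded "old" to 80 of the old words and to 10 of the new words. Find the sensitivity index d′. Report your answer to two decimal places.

H = 80/100 = 0.8000
FA = 10/32 = 0.3125
z(0.8000) = 0.842, z(0.3125) = -0.489
d' = z(H) − z(FA) = 0.842 − (-0.489) = 1.331

d′ = 1.33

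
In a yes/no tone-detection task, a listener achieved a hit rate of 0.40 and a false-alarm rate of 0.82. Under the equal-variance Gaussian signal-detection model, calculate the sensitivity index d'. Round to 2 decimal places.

z(H) = -0.253
z(FA) = 0.915
d' = z(H) − z(FA) = -0.253 − 0.915 = -1.168

d' = -1.17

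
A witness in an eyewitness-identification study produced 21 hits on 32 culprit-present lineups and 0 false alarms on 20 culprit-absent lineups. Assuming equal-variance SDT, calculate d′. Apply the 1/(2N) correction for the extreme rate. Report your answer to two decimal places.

d′ = 2.36

The false-alarm rate is 0/20 = 0, so apply the 1/(2N) correction: FA → 1/(2·20) = 0.02500.
z(H) = z(0.65625) = 0.402
z(FA) = z(0.02500) = -1.960
d' = 0.402 − (-1.960) = 2.362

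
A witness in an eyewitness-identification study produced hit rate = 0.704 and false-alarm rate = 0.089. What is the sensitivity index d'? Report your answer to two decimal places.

z(0.704) = 0.5359, z(0.089) = -1.3469
d' = z(H) − z(FA) = 0.5359 − (-1.3469) = 1.8828

d' = 1.88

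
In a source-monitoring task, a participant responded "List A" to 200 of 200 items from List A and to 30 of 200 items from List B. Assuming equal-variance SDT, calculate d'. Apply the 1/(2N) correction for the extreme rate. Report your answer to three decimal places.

The hit rate is 200/200 = 1, so apply the 1/(2N) correction: H → 1 − 1/(2·200) = 0.99750.
z(H) = z(0.99750) = 2.8070
z(FA) = z(0.15000) = -1.0364
d' = 2.8070 − (-1.0364) = 3.8434

d' = 3.843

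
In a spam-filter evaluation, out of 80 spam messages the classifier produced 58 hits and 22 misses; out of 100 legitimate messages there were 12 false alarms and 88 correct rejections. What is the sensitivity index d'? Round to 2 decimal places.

H = 58/80 = 0.7250
FA = 12/100 = 0.1200
z(H) = 0.5978
z(FA) = -1.1750
d' = z(H) − z(FA) = 0.5978 − (-1.1750) = 1.7728

d' = 1.77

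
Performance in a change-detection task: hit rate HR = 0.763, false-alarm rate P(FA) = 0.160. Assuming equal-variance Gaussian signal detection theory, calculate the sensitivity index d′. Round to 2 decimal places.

Φ⁻¹(H) = 0.716
Φ⁻¹(FA) = -0.994
d' = z(H) − z(FA) = 0.716 − (-0.994) = 1.710

d′ = 1.71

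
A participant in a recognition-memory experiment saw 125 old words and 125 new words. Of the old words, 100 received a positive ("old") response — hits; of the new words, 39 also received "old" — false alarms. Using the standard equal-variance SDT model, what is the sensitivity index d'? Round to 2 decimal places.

d' = 1.33

H = 100/125 = 0.8000
FA = 39/125 = 0.3120
z(H) = 0.8416
z(FA) = -0.4902
d' = z(H) − z(FA) = 0.8416 − (-0.4902) = 1.3318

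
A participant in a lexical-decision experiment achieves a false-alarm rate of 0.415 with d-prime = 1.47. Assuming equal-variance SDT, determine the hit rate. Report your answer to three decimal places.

hit rate = 0.895

z(false-alarm rate) = z(0.415) = -0.2147
z(H) = z(FA) + d' = -0.2147 + 1.47 = 1.2553
hit rate = Φ(1.2553) = 0.8953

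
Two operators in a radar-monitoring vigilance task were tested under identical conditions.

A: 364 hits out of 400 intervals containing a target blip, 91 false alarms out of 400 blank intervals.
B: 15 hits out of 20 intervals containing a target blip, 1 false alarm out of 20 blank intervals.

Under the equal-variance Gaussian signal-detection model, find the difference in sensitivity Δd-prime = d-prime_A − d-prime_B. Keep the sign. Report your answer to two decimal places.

A: z(0.9100) = 1.341, z(0.2275) = -0.747, d' = 2.088
B: z(0.7500) = 0.674, z(0.0500) = -1.645, d' = 2.319
Δd' = d'_A − d'_B = 2.088 − 2.319 = -0.231
B has the higher sensitivity.

Δd-prime = -0.23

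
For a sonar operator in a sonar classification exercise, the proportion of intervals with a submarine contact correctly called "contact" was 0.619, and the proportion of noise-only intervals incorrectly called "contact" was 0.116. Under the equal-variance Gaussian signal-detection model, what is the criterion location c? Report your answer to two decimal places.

z(0.619) = 0.3029, z(0.116) = -1.1952
c = −½·[z(H) + z(FA)] = −0.5 × (0.3029 + (-1.1952)) = 0.44615

c = 0.45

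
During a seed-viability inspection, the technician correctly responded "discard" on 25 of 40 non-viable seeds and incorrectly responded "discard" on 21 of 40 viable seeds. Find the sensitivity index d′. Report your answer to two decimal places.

H = 25/40 = 0.6250
FA = 21/40 = 0.5250
Φ⁻¹(0.6250) = 0.319, Φ⁻¹(0.5250) = 0.063
d' = z(H) − z(FA) = 0.319 − 0.063 = 0.256

d′ = 0.26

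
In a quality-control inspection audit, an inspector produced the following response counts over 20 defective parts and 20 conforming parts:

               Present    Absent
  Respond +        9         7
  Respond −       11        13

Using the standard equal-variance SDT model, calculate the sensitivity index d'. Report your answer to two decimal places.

d' = 0.26

H = 9/20 = 0.4500
FA = 7/20 = 0.3500
z(0.4500) = -0.126, z(0.3500) = -0.385
d' = z(H) − z(FA) = -0.126 − (-0.385) = 0.259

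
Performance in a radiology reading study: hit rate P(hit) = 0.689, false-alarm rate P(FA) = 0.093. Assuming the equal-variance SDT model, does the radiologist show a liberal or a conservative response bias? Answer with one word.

conservative

z(H) = 0.493, z(FA) = -1.323
c = −½·(z(H) + z(FA)) = 0.415
c > 0 → conservative criterion (biased toward responding “no”).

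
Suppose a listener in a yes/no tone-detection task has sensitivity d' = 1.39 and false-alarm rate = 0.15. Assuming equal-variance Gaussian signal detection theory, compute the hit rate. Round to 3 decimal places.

z(false-alarm rate) = z(0.15) = -1.0364
z(H) = z(FA) + d' = -1.0364 + 1.39 = 0.3536
hit rate = Φ(0.3536) = 0.6382

hit rate = 0.638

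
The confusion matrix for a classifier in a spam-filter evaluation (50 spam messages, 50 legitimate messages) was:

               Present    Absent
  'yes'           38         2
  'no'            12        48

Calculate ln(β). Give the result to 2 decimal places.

ln β = 1.28

H = 38/50 = 0.7600
FA = 2/50 = 0.0400
Φ⁻¹(H) = Φ⁻¹(0.7600) = 0.706
Φ⁻¹(FA) = Φ⁻¹(0.0400) = -1.751
ln β = −½·[z(H)² − z(FA)²] = −0.5 × (0.498 − 3.066) = 1.284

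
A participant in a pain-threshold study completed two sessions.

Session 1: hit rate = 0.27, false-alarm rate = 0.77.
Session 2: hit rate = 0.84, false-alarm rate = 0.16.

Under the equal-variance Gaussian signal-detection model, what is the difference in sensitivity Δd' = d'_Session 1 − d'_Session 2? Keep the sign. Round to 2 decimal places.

Session 1: z(0.27) = -0.613, z(0.77) = 0.739, d' = -1.352
Session 2: z(0.84) = 0.994, z(0.16) = -0.994, d' = 1.988
Δd' = d'_Session 1 − d'_Session 2 = -1.352 − 1.988 = -3.340
Session 2 has the higher sensitivity.

Δd' = -3.34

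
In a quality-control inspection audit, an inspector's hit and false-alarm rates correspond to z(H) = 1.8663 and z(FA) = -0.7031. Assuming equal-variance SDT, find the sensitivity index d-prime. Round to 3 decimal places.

d-prime = 2.569

d' = z(H) − z(FA) = 1.8663 − (-0.7031) = 2.5694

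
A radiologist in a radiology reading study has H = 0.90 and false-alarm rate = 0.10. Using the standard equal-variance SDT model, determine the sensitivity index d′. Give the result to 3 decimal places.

Φ⁻¹(H) = 1.2816
Φ⁻¹(FA) = -1.2816
d' = z(H) − z(FA) = 1.2816 − (-1.2816) = 2.5632

d′ = 2.563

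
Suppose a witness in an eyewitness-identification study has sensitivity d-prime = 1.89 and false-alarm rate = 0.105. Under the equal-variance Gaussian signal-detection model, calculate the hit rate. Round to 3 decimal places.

hit rate = 0.738

z(false-alarm rate) = z(0.105) = -1.2536
z(H) = z(FA) + d' = -1.2536 + 1.89 = 0.6364
hit rate = Φ(0.6364) = 0.7377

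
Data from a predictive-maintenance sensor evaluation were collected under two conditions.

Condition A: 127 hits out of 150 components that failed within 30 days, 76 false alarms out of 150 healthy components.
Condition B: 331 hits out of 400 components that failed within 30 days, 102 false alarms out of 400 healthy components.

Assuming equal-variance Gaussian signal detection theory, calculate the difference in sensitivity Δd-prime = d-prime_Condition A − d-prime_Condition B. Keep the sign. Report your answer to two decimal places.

Δd-prime = -0.60

Condition A: z(0.8467) = 1.022, z(0.5067) = 0.017, d' = 1.005
Condition B: z(0.8275) = 0.944, z(0.2550) = -0.659, d' = 1.603
Δd' = d'_Condition A − d'_Condition B = 1.005 − 1.603 = -0.598
Condition B has the higher sensitivity.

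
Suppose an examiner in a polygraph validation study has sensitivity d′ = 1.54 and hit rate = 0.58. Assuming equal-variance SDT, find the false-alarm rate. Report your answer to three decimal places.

z(hit rate) = z(0.58) = 0.2019
z(FA) = z(H) − d' = 0.2019 − 1.54 = -1.3381
false-alarm rate = Φ(-1.3381) = 0.0904

false-alarm rate = 0.090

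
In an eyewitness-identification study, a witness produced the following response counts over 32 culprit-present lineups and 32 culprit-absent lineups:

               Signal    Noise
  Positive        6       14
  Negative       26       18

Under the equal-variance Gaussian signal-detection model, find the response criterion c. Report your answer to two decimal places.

H = 6/32 = 0.1875
FA = 14/32 = 0.4375
Φ⁻¹(H) = -0.887
Φ⁻¹(FA) = -0.157
c = −½·[z(H) + z(FA)] = −0.5 × (-0.887 + (-0.157)) = 0.522

c = 0.52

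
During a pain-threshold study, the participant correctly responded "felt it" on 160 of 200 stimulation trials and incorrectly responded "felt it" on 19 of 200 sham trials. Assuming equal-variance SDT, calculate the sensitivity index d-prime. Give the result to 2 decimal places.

H = 160/200 = 0.8000
FA = 19/200 = 0.0950
Φ⁻¹(0.8000) = 0.8416, Φ⁻¹(0.0950) = -1.3106
d' = z(H) − z(FA) = 0.8416 − (-1.3106) = 2.1522

d-prime = 2.15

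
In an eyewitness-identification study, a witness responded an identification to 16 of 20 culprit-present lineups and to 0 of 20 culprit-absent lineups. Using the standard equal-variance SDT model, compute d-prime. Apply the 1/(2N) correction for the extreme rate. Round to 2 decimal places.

The false-alarm rate is 0/20 = 0, so apply the 1/(2N) correction: FA → 1/(2·20) = 0.02500.
z(H) = z(0.80000) = 0.842
z(FA) = z(0.02500) = -1.960
d' = 0.842 − (-1.960) = 2.802

d-prime = 2.80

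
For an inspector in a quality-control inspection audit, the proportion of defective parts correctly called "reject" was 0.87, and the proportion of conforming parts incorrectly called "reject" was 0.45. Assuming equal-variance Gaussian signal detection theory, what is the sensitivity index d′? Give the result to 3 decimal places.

d′ = 1.252

Φ⁻¹(0.87) = 1.1264, Φ⁻¹(0.45) = -0.1257
d' = z(H) − z(FA) = 1.1264 − (-0.1257) = 1.2521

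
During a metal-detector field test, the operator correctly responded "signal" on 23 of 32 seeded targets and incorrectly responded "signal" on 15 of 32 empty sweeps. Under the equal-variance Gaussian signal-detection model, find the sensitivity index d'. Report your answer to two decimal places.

d' = 0.66

H = 23/32 = 0.7188
FA = 15/32 = 0.4688
z(0.7188) = 0.5793, z(0.4688) = -0.0783
d' = z(H) − z(FA) = 0.5793 − (-0.0783) = 0.6576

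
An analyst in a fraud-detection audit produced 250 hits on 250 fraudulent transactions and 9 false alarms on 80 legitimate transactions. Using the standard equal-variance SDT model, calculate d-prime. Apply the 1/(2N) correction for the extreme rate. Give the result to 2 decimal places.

d-prime = 4.09

The hit rate is 250/250 = 1, so apply the 1/(2N) correction: H → 1 − 1/(2·250) = 0.99800.
z(H) = z(0.99800) = 2.878
z(FA) = z(0.11250) = -1.213
d' = 2.878 − (-1.213) = 4.091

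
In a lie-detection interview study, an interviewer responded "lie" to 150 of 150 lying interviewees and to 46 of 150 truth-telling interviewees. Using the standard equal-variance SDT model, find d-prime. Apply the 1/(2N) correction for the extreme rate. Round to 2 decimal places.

d-prime = 3.22

The hit rate is 150/150 = 1, so apply the 1/(2N) correction: H → 1 − 1/(2·150) = 0.99667.
z(H) = z(0.99667) = 2.713
z(FA) = z(0.30667) = -0.505
d' = 2.713 − (-0.505) = 3.218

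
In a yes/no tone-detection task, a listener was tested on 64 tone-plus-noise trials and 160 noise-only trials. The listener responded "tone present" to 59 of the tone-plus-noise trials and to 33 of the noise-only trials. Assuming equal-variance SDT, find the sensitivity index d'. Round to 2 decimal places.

d' = 2.24

H = 59/64 = 0.9219
FA = 33/160 = 0.2062
z(H) = 1.418
z(FA) = -0.820
d' = z(H) − z(FA) = 1.418 − (-0.820) = 2.238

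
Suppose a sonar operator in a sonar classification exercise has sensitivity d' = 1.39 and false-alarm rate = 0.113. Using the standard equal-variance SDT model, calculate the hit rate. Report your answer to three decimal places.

z(false-alarm rate) = z(0.113) = -1.2107
z(H) = z(FA) + d' = -1.2107 + 1.39 = 0.1793
hit rate = Φ(0.1793) = 0.5711

hit rate = 0.571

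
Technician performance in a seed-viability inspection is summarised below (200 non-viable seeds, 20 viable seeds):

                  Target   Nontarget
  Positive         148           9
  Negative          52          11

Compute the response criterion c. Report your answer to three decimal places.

c = -0.259

H = 148/200 = 0.7400
FA = 9/20 = 0.4500
z(0.7400) = 0.6433, z(0.4500) = -0.1257
c = −½·[z(H) + z(FA)] = −0.5 × (0.6433 + (-0.1257)) = -0.2588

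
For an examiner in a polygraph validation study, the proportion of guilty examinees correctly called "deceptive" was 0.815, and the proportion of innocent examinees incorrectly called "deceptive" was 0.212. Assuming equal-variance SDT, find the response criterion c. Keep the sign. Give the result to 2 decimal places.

c = -0.05

z(H) = 0.896
z(FA) = -0.800
c = −½·[z(H) + z(FA)] = −0.5 × (0.896 + (-0.800)) = -0.048
c < 0: the examiner has a liberal response bias.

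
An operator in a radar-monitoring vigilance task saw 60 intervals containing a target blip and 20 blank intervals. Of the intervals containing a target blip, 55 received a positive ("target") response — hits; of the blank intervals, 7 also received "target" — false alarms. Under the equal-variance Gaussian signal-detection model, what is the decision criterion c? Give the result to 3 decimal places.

H = 55/60 = 0.9167
FA = 7/20 = 0.3500
Φ⁻¹(H) = 1.3832
Φ⁻¹(FA) = -0.3853
c = −½·[z(H) + z(FA)] = −0.5 × (1.3832 + (-0.3853)) = -0.49895

c = -0.499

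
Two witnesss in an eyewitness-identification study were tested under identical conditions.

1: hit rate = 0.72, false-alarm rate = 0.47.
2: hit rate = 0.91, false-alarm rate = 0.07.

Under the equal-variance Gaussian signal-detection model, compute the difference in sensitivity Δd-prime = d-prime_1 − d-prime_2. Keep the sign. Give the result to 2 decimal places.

Δd-prime = -2.16

1: z(0.72) = 0.583, z(0.47) = -0.075, d' = 0.658
2: z(0.91) = 1.341, z(0.07) = -1.476, d' = 2.817
Δd' = d'_1 − d'_2 = 0.658 − 2.817 = -2.159
2 has the higher sensitivity.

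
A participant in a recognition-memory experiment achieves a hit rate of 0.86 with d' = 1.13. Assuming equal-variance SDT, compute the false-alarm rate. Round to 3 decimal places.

false-alarm rate = 0.480

z(hit rate) = z(0.86) = 1.0803
z(FA) = z(H) − d' = 1.0803 − 1.13 = -0.0497
false-alarm rate = Φ(-0.0497) = 0.4802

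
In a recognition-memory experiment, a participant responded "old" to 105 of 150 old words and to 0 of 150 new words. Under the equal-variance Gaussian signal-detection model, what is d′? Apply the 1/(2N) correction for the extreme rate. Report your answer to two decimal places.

The false-alarm rate is 0/150 = 0, so apply the 1/(2N) correction: FA → 1/(2·150) = 0.00333.
z(H) = z(0.70000) = 0.524
z(FA) = z(0.00333) = -2.713
d' = 0.524 − (-2.713) = 3.237

d′ = 3.24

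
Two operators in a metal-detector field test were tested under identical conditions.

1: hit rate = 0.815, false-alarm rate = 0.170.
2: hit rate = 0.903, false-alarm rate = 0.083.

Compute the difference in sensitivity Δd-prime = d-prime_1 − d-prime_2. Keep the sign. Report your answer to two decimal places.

Δd-prime = -0.83

1: z(0.815) = 0.896, z(0.170) = -0.954, d' = 1.850
2: z(0.903) = 1.299, z(0.083) = -1.385, d' = 2.684
Δd' = d'_1 − d'_2 = 1.850 − 2.684 = -0.834
2 has the higher sensitivity.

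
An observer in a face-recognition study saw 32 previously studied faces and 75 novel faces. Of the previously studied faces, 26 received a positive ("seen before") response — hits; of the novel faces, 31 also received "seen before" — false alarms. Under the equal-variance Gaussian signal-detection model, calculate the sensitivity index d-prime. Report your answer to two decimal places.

d-prime = 1.11

H = 26/32 = 0.8125
FA = 31/75 = 0.4133
Φ⁻¹(H) = Φ⁻¹(0.8125) = 0.887
Φ⁻¹(FA) = Φ⁻¹(0.4133) = -0.219
d' = z(H) − z(FA) = 0.887 − (-0.219) = 1.106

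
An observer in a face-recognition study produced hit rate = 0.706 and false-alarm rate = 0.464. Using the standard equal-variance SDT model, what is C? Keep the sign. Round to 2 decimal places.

z(H) = z(0.706) = 0.5417
z(FA) = z(0.464) = -0.0904
c = −½·[z(H) + z(FA)] = −0.5 × (0.5417 + (-0.0904)) = -0.22565

C = -0.23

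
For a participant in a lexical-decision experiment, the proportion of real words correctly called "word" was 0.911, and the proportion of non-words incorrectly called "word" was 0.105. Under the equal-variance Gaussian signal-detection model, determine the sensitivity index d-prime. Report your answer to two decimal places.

Φ⁻¹(H) = Φ⁻¹(0.911) = 1.3469
Φ⁻¹(FA) = Φ⁻¹(0.105) = -1.2536
d' = z(H) − z(FA) = 1.3469 − (-1.2536) = 2.6005

d-prime = 2.60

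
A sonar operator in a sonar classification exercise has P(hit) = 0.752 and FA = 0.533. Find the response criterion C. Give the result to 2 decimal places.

C = -0.38

z(0.752) = 0.6808, z(0.533) = 0.0828
c = −½·[z(H) + z(FA)] = −0.5 × (0.6808 + 0.0828) = -0.3818
c < 0: the sonar operator has a liberal response bias.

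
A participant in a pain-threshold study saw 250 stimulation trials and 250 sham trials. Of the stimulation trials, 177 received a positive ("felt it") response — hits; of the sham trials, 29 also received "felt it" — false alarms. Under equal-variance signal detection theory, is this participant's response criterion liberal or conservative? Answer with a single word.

z(H) = 0.548, z(FA) = -1.195
c = −½·(z(H) + z(FA)) = 0.3235
c > 0 → conservative criterion (biased toward responding “no”).

conservative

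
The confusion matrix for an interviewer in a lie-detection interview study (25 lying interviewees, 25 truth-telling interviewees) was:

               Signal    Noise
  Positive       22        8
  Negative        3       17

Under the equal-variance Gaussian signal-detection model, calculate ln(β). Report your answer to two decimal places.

H = 22/25 = 0.8800
FA = 8/25 = 0.3200
z(H) = 1.175
z(FA) = -0.468
ln β = −½·[z(H)² − z(FA)²] = −0.5 × (1.381 − 0.219) = -0.581

ln β = -0.58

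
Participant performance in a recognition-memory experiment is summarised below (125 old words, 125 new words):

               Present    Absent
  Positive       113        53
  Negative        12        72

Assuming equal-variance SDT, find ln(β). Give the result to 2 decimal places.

H = 113/125 = 0.9040
FA = 53/125 = 0.4240
Φ⁻¹(H) = 1.305
Φ⁻¹(FA) = -0.192
ln β = −½·[z(H)² − z(FA)²] = −0.5 × (1.703 − 0.037) = -0.833

ln β = -0.83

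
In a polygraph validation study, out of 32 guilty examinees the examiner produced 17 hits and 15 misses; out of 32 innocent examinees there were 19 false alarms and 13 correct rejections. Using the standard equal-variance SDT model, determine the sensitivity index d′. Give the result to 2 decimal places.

H = 17/32 = 0.5312
FA = 19/32 = 0.5938
z(0.5312) = 0.0783, z(0.5938) = 0.2373
d' = z(H) − z(FA) = 0.0783 − 0.2373 = -0.1590

d′ = -0.16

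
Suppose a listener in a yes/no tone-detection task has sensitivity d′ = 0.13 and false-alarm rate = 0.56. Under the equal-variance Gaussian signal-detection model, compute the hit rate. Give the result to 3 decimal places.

hit rate = 0.611

z(false-alarm rate) = z(0.56) = 0.1510
z(H) = z(FA) + d' = 0.1510 + 0.13 = 0.2810
hit rate = Φ(0.2810) = 0.6106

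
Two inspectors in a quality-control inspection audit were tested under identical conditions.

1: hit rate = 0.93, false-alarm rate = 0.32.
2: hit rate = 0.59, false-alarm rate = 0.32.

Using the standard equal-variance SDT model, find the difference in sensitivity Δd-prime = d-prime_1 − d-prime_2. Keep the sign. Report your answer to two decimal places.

Δd-prime = 1.25

1: z(0.93) = 1.476, z(0.32) = -0.468, d' = 1.944
2: z(0.59) = 0.228, z(0.32) = -0.468, d' = 0.696
Δd' = d'_1 − d'_2 = 1.944 − 0.696 = 1.248
1 has the higher sensitivity.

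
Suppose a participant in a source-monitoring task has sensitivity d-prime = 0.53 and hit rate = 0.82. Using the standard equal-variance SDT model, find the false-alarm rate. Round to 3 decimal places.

false-alarm rate = 0.650

z(hit rate) = z(0.82) = 0.9154
z(FA) = z(H) − d' = 0.9154 − 0.53 = 0.3854
false-alarm rate = Φ(0.3854) = 0.6500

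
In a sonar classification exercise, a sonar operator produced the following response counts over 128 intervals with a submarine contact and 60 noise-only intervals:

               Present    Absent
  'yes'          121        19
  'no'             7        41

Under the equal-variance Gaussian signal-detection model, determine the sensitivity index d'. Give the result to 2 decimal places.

H = 121/128 = 0.9453
FA = 19/60 = 0.3167
z(H) = 1.6009
z(FA) = -0.4769
d' = z(H) − z(FA) = 1.6009 − (-0.4769) = 2.0778

d' = 2.08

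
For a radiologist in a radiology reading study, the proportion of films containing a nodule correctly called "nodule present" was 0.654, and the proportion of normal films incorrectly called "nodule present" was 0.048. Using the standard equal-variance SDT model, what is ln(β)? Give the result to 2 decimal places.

Φ⁻¹(0.654) = 0.396, Φ⁻¹(0.048) = -1.665
ln β = −½·[z(H)² − z(FA)²] = −0.5 × (0.157 − 2.772) = 1.3075

ln β = 1.31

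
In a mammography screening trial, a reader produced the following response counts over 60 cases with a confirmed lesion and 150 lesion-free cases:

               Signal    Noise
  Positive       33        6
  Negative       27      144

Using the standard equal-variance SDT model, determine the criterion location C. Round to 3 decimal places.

H = 33/60 = 0.5500
FA = 6/150 = 0.0400
z(H) = 0.1257
z(FA) = -1.7507
c = −½·[z(H) + z(FA)] = −0.5 × (0.1257 + (-1.7507)) = 0.8125
c > 0: the reader has a conservative response bias.

C = 0.813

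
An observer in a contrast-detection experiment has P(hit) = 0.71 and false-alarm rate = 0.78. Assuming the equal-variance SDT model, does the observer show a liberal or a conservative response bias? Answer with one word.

z(H) = 0.553, z(FA) = 0.772
c = −½·(z(H) + z(FA)) = -0.6625
c < 0 → liberal criterion (biased toward responding “yes”).

liberal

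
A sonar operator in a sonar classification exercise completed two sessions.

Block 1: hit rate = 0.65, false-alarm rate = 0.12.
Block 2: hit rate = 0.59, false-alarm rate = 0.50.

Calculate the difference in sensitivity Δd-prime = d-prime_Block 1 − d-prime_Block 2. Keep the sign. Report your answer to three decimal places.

Δd-prime = 1.333

Block 1: z(0.65) = 0.3853, z(0.12) = -1.1750, d' = 1.5603
Block 2: z(0.59) = 0.2275, z(0.50) = 0.0000, d' = 0.2275
Δd' = d'_Block 1 − d'_Block 2 = 1.5603 − 0.2275 = 1.3328
Block 1 has the higher sensitivity.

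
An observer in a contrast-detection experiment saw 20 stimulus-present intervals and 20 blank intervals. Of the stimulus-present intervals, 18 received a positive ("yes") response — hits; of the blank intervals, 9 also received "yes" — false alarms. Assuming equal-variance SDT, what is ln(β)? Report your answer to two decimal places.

H = 18/20 = 0.9000
FA = 9/20 = 0.4500
z(H) = 1.282
z(FA) = -0.126
ln β = −½·[z(H)² − z(FA)²] = −0.5 × (1.644 − 0.016) = -0.814

ln β = -0.81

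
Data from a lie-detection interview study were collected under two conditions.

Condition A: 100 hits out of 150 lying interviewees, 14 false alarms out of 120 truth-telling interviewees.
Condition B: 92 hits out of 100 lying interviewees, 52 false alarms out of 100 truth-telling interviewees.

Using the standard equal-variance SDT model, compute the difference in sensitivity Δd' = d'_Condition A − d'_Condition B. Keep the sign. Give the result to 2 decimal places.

Condition A: z(0.6667) = 0.431, z(0.1167) = -1.192, d' = 1.623
Condition B: z(0.9200) = 1.405, z(0.5200) = 0.050, d' = 1.355
Δd' = d'_Condition A − d'_Condition B = 1.623 − 1.355 = 0.268
Condition A has the higher sensitivity.

Δd' = 0.27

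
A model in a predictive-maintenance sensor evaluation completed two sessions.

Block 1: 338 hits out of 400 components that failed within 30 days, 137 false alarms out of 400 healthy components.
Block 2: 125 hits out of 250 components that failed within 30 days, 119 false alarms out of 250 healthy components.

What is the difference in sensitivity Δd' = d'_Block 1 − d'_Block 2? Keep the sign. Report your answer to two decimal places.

Block 1: z(0.8450) = 1.015, z(0.3425) = -0.406, d' = 1.421
Block 2: z(0.5000) = 0.000, z(0.4760) = -0.060, d' = 0.060
Δd' = d'_Block 1 − d'_Block 2 = 1.421 − 0.060 = 1.361
Block 1 has the higher sensitivity.

Δd' = 1.36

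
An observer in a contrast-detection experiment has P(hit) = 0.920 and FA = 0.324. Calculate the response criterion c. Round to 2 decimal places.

z(0.920) = 1.4051, z(0.324) = -0.4565
c = −½·[z(H) + z(FA)] = −0.5 × (1.4051 + (-0.4565)) = -0.4743

c = -0.47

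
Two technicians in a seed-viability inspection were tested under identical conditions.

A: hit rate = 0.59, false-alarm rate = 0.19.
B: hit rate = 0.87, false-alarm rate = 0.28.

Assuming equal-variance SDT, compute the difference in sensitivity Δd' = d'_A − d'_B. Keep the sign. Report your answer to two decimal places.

A: z(0.59) = 0.228, z(0.19) = -0.878, d' = 1.106
B: z(0.87) = 1.126, z(0.28) = -0.583, d' = 1.709
Δd' = d'_A − d'_B = 1.106 − 1.709 = -0.603
B has the higher sensitivity.

Δd' = -0.60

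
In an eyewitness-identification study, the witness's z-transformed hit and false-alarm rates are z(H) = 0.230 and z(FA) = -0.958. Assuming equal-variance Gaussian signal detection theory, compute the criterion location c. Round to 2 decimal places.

c = 0.36

c = −½·[z(H) + z(FA)] = −½·(0.230 + (-0.958)) = 0.364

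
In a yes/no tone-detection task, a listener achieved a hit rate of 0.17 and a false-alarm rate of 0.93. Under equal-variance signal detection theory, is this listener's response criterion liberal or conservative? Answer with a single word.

liberal

z(H) = -0.954, z(FA) = 1.476
c = −½·(z(H) + z(FA)) = -0.261
c < 0 → liberal criterion (biased toward responding “yes”).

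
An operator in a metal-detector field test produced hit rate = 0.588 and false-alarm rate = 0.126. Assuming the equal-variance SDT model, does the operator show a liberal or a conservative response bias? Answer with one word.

z(H) = 0.222, z(FA) = -1.146
c = −½·(z(H) + z(FA)) = 0.462
c > 0 → conservative criterion (biased toward responding “no”).

conservative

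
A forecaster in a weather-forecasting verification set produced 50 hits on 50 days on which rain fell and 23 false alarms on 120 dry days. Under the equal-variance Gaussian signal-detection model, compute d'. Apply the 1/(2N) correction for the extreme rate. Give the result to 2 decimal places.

The hit rate is 50/50 = 1, so apply the 1/(2N) correction: H → 1 − 1/(2·50) = 0.99000.
z(H) = z(0.99000) = 2.326
z(FA) = z(0.19167) = -0.872
d' = 2.326 − (-0.872) = 3.198

d' = 3.20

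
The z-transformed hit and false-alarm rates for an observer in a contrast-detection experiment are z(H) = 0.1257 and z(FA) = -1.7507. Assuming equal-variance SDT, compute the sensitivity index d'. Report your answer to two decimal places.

d' = 1.88

d' = z(H) − z(FA) = 0.1257 − (-1.7507) = 1.8764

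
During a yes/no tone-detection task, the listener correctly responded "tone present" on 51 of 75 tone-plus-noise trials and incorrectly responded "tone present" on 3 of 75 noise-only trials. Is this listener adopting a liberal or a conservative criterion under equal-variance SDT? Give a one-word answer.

conservative

z(H) = 0.468, z(FA) = -1.751
c = −½·(z(H) + z(FA)) = 0.6415
c > 0 → conservative criterion (biased toward responding “no”).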